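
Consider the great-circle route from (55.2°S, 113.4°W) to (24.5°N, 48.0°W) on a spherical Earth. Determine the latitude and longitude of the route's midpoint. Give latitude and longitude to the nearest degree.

≈ (18°S, 72°W)

Convert each endpoint to a unit vector on the sphere (x = cos φ cos λ, y = cos φ sin λ, z = sin φ).
The central angle between the endpoints is δ = arccos(p₁·p₂) ≈ 1.695 rad (97.1°).
Interpolate at f = 1/2 with slerp weights a = sin((1−f)δ)/sin δ ≈ 0.756, b = sin(fδ)/sin δ ≈ 0.756.
p = a·p₁ + b·p₂ ≈ (0.289, -0.907, -0.307); φ = arcsin(p_z) ≈ -17.89°, λ = atan2(p_y, p_x) ≈ -72.33°.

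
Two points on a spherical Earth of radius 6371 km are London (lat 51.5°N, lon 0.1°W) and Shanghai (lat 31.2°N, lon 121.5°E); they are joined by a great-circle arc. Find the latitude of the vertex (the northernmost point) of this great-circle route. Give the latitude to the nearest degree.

≈ 63°N

The great circle lies in the plane with unit normal n̂ = (p₁ × p₂)/|p₁ × p₂|.
Here n̂_z ≈ +0.457; the vertex latitude is φ_max = arccos|n̂_z| ≈ 62.8°.
Check via Clairaut: cos φ_max = |cos φ₁| · sin C = cos(51.5°)·sin(47.3°) ≈ 0.457, again giving ≈ 62.8°.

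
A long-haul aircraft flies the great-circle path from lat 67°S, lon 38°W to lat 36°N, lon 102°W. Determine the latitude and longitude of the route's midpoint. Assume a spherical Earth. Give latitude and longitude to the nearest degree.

Write both endpoints as unit vectors p₁, p₂ with components (cos φ cos λ, cos φ sin λ, sin φ).
The central angle between the endpoints is δ = arccos(p₁·p₂) ≈ 1.985 rad (113.7°).
Interpolate at f = 1/2 with slerp weights a = sin((1−f)δ)/sin δ ≈ 0.915, b = sin(fδ)/sin δ ≈ 0.915.
p = a·p₁ + b·p₂ ≈ (0.128, -0.944, -0.304); φ = arcsin(p_z) ≈ -17.72°, λ = atan2(p_y, p_x) ≈ -82.29°.

≈ lat 18°S, lon 82°W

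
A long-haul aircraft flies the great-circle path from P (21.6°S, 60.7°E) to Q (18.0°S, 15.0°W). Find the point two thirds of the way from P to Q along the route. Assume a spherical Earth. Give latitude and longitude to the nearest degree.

≈ (23°S, 10°E)

The haversine formula gives a central angle δ ≈ 1.232 rad (70.6°) between the endpoints.
Interpolate at f = 2/3 with slerp weights a = sin((1−f)δ)/sin δ ≈ 0.423, b = sin(fδ)/sin δ ≈ 0.776.
p = a·p₁ + b·p₂ ≈ (0.906, 0.152, -0.396); φ = arcsin(p_z) ≈ -23.31°, λ = atan2(p_y, p_x) ≈ 9.54°.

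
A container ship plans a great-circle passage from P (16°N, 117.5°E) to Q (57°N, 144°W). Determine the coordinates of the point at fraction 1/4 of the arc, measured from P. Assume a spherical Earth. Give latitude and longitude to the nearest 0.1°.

From cos δ = sin φ₁ sin φ₂ + cos φ₁ cos φ₂ cos Δλ, the central angle is δ ≈ 1.416 rad (81.2°).
Interpolate at f = 1/4 with slerp weights a = sin((1−f)δ)/sin δ ≈ 0.884, b = sin(fδ)/sin δ ≈ 0.351.
p = a·p₁ + b·p₂ ≈ (-0.547, 0.641, 0.538); φ = arcsin(p_z) ≈ 32.55°, λ = atan2(p_y, p_x) ≈ 130.46°.

≈ (32.5°N, 130.5°E)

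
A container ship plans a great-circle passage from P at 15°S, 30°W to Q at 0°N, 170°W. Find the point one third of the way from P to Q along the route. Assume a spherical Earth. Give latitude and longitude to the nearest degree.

≈ 23°S, 78°W

From cos δ = sin φ₁ sin φ₂ + cos φ₁ cos φ₂ cos Δλ, the central angle is δ ≈ 2.404 rad (137.7°).
Interpolate at f = 1/3 with slerp weights a = sin((1−f)δ)/sin δ ≈ 1.486, b = sin(fδ)/sin δ ≈ 1.068.
p = a·p₁ + b·p₂ ≈ (0.191, -0.903, -0.385); φ = arcsin(p_z) ≈ -22.62°, λ = atan2(p_y, p_x) ≈ -78.03°.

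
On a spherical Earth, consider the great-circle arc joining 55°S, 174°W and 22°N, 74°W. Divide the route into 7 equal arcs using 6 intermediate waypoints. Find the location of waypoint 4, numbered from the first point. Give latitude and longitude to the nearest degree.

Convert each endpoint to a unit vector on the sphere (x = cos φ cos λ, y = cos φ sin λ, z = sin φ).
The central angle between the endpoints is δ = arccos(p₁·p₂) ≈ 1.981 rad (113.5°).
Interpolate at f = 4/7 with slerp weights a = sin((1−f)δ)/sin δ ≈ 0.819, b = sin(fδ)/sin δ ≈ 0.987.
p = a·p₁ + b·p₂ ≈ (-0.215, -0.929, -0.301); φ = arcsin(p_z) ≈ -17.51°, λ = atan2(p_y, p_x) ≈ -103.01°.

≈ 18°S, 103°W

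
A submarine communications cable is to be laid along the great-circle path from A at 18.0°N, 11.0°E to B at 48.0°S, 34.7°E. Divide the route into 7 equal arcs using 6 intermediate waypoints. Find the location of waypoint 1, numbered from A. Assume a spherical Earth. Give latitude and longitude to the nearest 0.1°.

Convert each endpoint to a unit vector on the sphere (x = cos φ cos λ, y = cos φ sin λ, z = sin φ).
The central angle between the endpoints is δ = arccos(p₁·p₂) ≈ 1.210 rad (69.3°).
Interpolate at f = 1/7 with slerp weights a = sin((1−f)δ)/sin δ ≈ 0.920, b = sin(fδ)/sin δ ≈ 0.184.
p = a·p₁ + b·p₂ ≈ (0.960, 0.237, 0.148); φ = arcsin(p_z) ≈ 8.50°, λ = atan2(p_y, p_x) ≈ 13.87°.

≈ 8.5°N, 13.9°E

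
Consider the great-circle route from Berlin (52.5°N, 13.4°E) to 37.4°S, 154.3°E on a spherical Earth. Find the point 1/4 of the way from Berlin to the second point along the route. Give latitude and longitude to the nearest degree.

From cos δ = sin φ₁ sin φ₂ + cos φ₁ cos φ₂ cos Δλ, the central angle is δ ≈ 2.601 rad (149.0°).
Interpolate at f = 1/4 with slerp weights a = sin((1−f)δ)/sin δ ≈ 1.803, b = sin(fδ)/sin δ ≈ 1.175.
p = a·p₁ + b·p₂ ≈ (0.227, 0.659, 0.717); φ = arcsin(p_z) ≈ 45.80°, λ = atan2(p_y, p_x) ≈ 71.03°.

≈ 46°N, 71°E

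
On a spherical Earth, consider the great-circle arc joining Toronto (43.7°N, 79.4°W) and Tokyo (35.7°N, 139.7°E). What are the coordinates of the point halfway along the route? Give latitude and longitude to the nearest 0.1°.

≈ 67.8°N, 159.1°W

Write both endpoints as unit vectors p₁, p₂ with components (cos φ cos λ, cos φ sin λ, sin φ).
The central angle between the endpoints is δ = arccos(p₁·p₂) ≈ 1.623 rad (93.0°).
Interpolate at f = 1/2 with slerp weights a = sin((1−f)δ)/sin δ ≈ 0.726, b = sin(fδ)/sin δ ≈ 0.726.
p = a·p₁ + b·p₂ ≈ (-0.353, -0.135, 0.926); φ = arcsin(p_z) ≈ 67.78°, λ = atan2(p_y, p_x) ≈ -159.13°.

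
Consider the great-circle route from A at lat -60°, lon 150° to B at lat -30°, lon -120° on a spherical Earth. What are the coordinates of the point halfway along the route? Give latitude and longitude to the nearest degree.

From cos δ = sin φ₁ sin φ₂ + cos φ₁ cos φ₂ cos Δλ, the central angle is δ ≈ 1.123 rad (64.3°).
Interpolate at f = 1/2 with slerp weights a = sin((1−f)δ)/sin δ ≈ 0.591, b = sin(fδ)/sin δ ≈ 0.591.
p = a·p₁ + b·p₂ ≈ (-0.512, -0.295, -0.807); φ = arcsin(p_z) ≈ -53.79°, λ = atan2(p_y, p_x) ≈ -150.00°.

≈ lat -54°, lon -150°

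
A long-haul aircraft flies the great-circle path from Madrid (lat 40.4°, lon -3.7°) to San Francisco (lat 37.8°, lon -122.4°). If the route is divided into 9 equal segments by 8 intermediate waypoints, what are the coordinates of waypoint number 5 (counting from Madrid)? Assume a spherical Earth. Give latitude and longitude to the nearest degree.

Write both endpoints as unit vectors p₁, p₂ with components (cos φ cos λ, cos φ sin λ, sin φ).
The central angle between the endpoints is δ = arccos(p₁·p₂) ≈ 1.462 rad (83.8°).
Interpolate at f = 5/9 with slerp weights a = sin((1−f)δ)/sin δ ≈ 0.609, b = sin(fδ)/sin δ ≈ 0.730.
p = a·p₁ + b·p₂ ≈ (0.153, -0.517, 0.842); φ = arcsin(p_z) ≈ 57.36°, λ = atan2(p_y, p_x) ≈ -73.48°.

≈ lat 57°, lon -73°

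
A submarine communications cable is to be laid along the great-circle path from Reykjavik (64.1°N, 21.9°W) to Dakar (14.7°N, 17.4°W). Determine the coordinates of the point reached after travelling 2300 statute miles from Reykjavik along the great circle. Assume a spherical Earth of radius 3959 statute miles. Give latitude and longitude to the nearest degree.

From cos δ = sin φ₁ sin φ₂ + cos φ₁ cos φ₂ cos Δλ, the central angle is δ ≈ 0.864 rad (49.5°). The total great-circle distance is δ·R ≈ 0.864 × 3959 ≈ 3420 mi, so the target fraction is f = 2300/3420 ≈ 0.672.
Interpolate at f ≈ 0.672 with slerp weights a = sin((1−f)δ)/sin δ ≈ 0.367, b = sin(fδ)/sin δ ≈ 0.722.
p = a·p₁ + b·p₂ ≈ (0.815, -0.269, 0.513); φ = arcsin(p_z) ≈ 30.89°, λ = atan2(p_y, p_x) ≈ -18.24°.

≈ (31°N, 18°W)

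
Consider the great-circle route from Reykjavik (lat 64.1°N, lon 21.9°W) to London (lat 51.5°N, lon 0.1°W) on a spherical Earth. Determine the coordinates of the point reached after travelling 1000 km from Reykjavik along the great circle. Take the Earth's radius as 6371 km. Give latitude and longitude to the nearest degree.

Convert each endpoint to a unit vector on the sphere (x = cos φ cos λ, y = cos φ sin λ, z = sin φ).
The central angle between the endpoints is δ = arccos(p₁·p₂) ≈ 0.296 rad (17.0°). The total great-circle distance is δ·R ≈ 0.296 × 6371 ≈ 1887 km, so the target fraction is f = 1000/1887 ≈ 0.530.
Interpolate at f ≈ 0.530 with slerp weights a = sin((1−f)δ)/sin δ ≈ 0.475, b = sin(fδ)/sin δ ≈ 0.536.
p = a·p₁ + b·p₂ ≈ (0.526, -0.078, 0.847); φ = arcsin(p_z) ≈ 57.87°, λ = atan2(p_y, p_x) ≈ -8.44°.

≈ lat 58°N, lon 8°W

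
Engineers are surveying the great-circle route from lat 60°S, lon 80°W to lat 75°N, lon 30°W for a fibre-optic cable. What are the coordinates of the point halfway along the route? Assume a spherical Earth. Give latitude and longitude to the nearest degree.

Write both endpoints as unit vectors p₁, p₂ with components (cos φ cos λ, cos φ sin λ, sin φ).
The central angle between the endpoints is δ = arccos(p₁·p₂) ≈ 2.424 rad (138.9°).
Interpolate at f = 1/2 with slerp weights a = sin((1−f)δ)/sin δ ≈ 1.424, b = sin(fδ)/sin δ ≈ 1.424.
p = a·p₁ + b·p₂ ≈ (0.443, -0.885, 0.142); φ = arcsin(p_z) ≈ 8.18°, λ = atan2(p_y, p_x) ≈ -63.43°.

≈ lat 8°N, lon 63°W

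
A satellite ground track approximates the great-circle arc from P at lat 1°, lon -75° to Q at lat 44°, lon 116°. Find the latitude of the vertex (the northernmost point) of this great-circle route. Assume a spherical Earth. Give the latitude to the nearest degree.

≈ 79°

The great circle lies in the plane with unit normal n̂ = (p₁ × p₂)/|p₁ × p₂|.
Here n̂_z ≈ -0.191; the vertex latitude is φ_max = arccos|n̂_z| ≈ 79.0°.
Check via Clairaut: cos φ_max = |cos φ₁| · sin C = cos(1.0°)·sin(11.0°) ≈ 0.191, again giving ≈ 79.0°.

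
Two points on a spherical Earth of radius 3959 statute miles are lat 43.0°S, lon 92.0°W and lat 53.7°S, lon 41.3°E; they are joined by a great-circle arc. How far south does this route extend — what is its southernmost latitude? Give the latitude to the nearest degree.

The great circle lies in the plane with unit normal n̂ = (p₁ × p₂)/|p₁ × p₂|.
Here n̂_z ≈ +0.326; the vertex latitude is φ_max = arccos|n̂_z| ≈ 71.0°.
Check via Clairaut: cos φ_max = |cos φ₁| · sin C = cos(43.0°)·sin(153.6°) ≈ 0.326, again giving ≈ 71.0°.

≈ 71°S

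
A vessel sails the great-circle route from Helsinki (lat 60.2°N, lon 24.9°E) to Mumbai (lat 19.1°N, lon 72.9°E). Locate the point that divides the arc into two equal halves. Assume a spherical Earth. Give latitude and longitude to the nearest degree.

≈ lat 42°N, lon 57°E

Convert each endpoint to a unit vector on the sphere (x = cos φ cos λ, y = cos φ sin λ, z = sin φ).
The central angle between the endpoints is δ = arccos(p₁·p₂) ≈ 0.930 rad (53.3°).
Interpolate at f = 1/2 with slerp weights a = sin((1−f)δ)/sin δ ≈ 0.559, b = sin(fδ)/sin δ ≈ 0.559.
p = a·p₁ + b·p₂ ≈ (0.408, 0.622, 0.668); φ = arcsin(p_z) ≈ 41.94°, λ = atan2(p_y, p_x) ≈ 56.78°.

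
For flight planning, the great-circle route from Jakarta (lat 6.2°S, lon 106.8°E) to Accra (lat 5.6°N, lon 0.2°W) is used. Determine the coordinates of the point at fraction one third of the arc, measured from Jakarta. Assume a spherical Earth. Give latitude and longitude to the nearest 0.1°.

≈ lat 2.7°S, lon 71.0°E

Convert each endpoint to a unit vector on the sphere (x = cos φ cos λ, y = cos φ sin λ, z = sin φ).
The central angle between the endpoints is δ = arccos(p₁·p₂) ≈ 1.875 rad (107.4°).
Interpolate at f = 1/3 with slerp weights a = sin((1−f)δ)/sin δ ≈ 0.995, b = sin(fδ)/sin δ ≈ 0.613.
p = a·p₁ + b·p₂ ≈ (0.325, 0.945, -0.048); φ = arcsin(p_z) ≈ -2.73°, λ = atan2(p_y, p_x) ≈ 71.04°.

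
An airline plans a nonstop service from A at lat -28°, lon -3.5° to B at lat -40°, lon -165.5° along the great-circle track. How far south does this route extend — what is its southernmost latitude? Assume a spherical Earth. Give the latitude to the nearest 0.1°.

The great circle lies in the plane with unit normal n̂ = (p₁ × p₂)/|p₁ × p₂|.
Here n̂_z ≈ -0.222; the vertex latitude is φ_max = arccos|n̂_z| ≈ 77.2°.
Check via Clairaut: cos φ_max = |cos φ₁| · sin C = cos(28.0°)·sin(165.4°) ≈ 0.222, again giving ≈ 77.2°.

≈ -77.2°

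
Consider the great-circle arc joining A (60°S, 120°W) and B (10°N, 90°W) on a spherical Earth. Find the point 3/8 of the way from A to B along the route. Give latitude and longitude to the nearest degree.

Write both endpoints as unit vectors p₁, p₂ with components (cos φ cos λ, cos φ sin λ, sin φ).
The central angle between the endpoints is δ = arccos(p₁·p₂) ≈ 1.291 rad (74.0°).
Interpolate at f = 3/8 with slerp weights a = sin((1−f)δ)/sin δ ≈ 0.751, b = sin(fδ)/sin δ ≈ 0.484.
p = a·p₁ + b·p₂ ≈ (-0.188, -0.802, -0.567); φ = arcsin(p_z) ≈ -34.51°, λ = atan2(p_y, p_x) ≈ -103.18°.

≈ (35°S, 103°W)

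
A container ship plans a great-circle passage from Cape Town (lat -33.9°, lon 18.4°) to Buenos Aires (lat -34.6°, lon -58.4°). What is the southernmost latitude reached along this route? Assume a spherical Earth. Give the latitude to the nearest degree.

≈ -41°

The great circle lies in the plane with unit normal n̂ = (p₁ × p₂)/|p₁ × p₂|.
Here n̂_z ≈ -0.755; the vertex latitude is φ_max = arccos|n̂_z| ≈ 41.0°.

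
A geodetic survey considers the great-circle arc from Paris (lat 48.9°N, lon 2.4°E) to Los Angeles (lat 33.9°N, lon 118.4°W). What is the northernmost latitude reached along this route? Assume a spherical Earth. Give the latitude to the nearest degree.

≈ 62°N

The great circle lies in the plane with unit normal n̂ = (p₁ × p₂)/|p₁ × p₂|.
Here n̂_z ≈ -0.473; the vertex latitude is φ_max = arccos|n̂_z| ≈ 61.7°.
Check via Clairaut: cos φ_max = |cos φ₁| · sin C = cos(48.9°)·sin(46.1°) ≈ 0.473, again giving ≈ 61.7°.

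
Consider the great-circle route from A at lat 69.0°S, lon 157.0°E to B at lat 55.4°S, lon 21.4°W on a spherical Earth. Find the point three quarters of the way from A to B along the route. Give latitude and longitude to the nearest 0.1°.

≈ lat 69.3°S, lon 20.9°W

From cos δ = sin φ₁ sin φ₂ + cos φ₁ cos φ₂ cos Δλ, the central angle is δ ≈ 0.970 rad (55.6°).
Interpolate at f = 3/4 with slerp weights a = sin((1−f)δ)/sin δ ≈ 0.291, b = sin(fδ)/sin δ ≈ 0.806.
p = a·p₁ + b·p₂ ≈ (0.330, -0.126, -0.935); φ = arcsin(p_z) ≈ -69.30°, λ = atan2(p_y, p_x) ≈ -20.93°.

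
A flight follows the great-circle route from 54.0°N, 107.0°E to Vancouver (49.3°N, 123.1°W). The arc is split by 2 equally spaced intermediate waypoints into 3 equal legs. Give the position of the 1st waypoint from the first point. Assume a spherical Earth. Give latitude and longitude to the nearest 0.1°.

≈ 69.7°N, 143.9°E

Convert each endpoint to a unit vector on the sphere (x = cos φ cos λ, y = cos φ sin λ, z = sin φ).
The central angle between the endpoints is δ = arccos(p₁·p₂) ≈ 1.194 rad (68.4°).
Interpolate at f = 1/3 with slerp weights a = sin((1−f)δ)/sin δ ≈ 0.769, b = sin(fδ)/sin δ ≈ 0.417.
p = a·p₁ + b·p₂ ≈ (-0.281, 0.204, 0.938); φ = arcsin(p_z) ≈ 69.69°, λ = atan2(p_y, p_x) ≈ 143.94°.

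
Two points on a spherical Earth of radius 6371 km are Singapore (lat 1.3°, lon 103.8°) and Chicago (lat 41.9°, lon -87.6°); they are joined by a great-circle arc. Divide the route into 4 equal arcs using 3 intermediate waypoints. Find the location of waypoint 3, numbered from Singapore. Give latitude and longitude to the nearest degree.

≈ lat 72°, lon -119°

The haversine formula gives a central angle δ ≈ 2.366 rad (135.6°) between the endpoints.
Interpolate at f = 3/4 with slerp weights a = sin((1−f)δ)/sin δ ≈ 0.797, b = sin(fδ)/sin δ ≈ 1.399.
p = a·p₁ + b·p₂ ≈ (-0.146, -0.267, 0.953); φ = arcsin(p_z) ≈ 72.28°, λ = atan2(p_y, p_x) ≈ -118.75°.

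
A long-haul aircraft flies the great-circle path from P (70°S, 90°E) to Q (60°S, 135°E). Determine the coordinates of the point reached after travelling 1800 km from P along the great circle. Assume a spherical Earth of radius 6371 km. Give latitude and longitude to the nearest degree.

≈ (63°S, 128°E)

Write both endpoints as unit vectors p₁, p₂ with components (cos φ cos λ, cos φ sin λ, sin φ).
The central angle between the endpoints is δ = arccos(p₁·p₂) ≈ 0.363 rad (20.8°). The total great-circle distance is δ·R ≈ 0.363 × 6371 ≈ 2315 km, so the target fraction is f = 1800/2315 ≈ 0.778.
Interpolate at f ≈ 0.778 with slerp weights a = sin((1−f)δ)/sin δ ≈ 0.227, b = sin(fδ)/sin δ ≈ 0.784.
p = a·p₁ + b·p₂ ≈ (-0.277, 0.355, -0.893); φ = arcsin(p_z) ≈ -63.22°, λ = atan2(p_y, p_x) ≈ 128.00°.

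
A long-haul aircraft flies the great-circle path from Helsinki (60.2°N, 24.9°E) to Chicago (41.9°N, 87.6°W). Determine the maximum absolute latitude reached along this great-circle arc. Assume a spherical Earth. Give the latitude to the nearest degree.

The great circle lies in the plane with unit normal n̂ = (p₁ × p₂)/|p₁ × p₂|.
Here n̂_z ≈ -0.380; the vertex latitude is φ_max = arccos|n̂_z| ≈ 67.7°.
Check via Clairaut: cos φ_max = |cos φ₁| · sin C = cos(60.2°)·sin(49.9°) ≈ 0.380, again giving ≈ 67.7°.

≈ 68°N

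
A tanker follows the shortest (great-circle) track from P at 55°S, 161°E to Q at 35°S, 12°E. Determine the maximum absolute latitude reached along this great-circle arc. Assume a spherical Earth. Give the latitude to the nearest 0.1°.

≈ 76.0°S

The great circle lies in the plane with unit normal n̂ = (p₁ × p₂)/|p₁ × p₂|.
Here n̂_z ≈ -0.243; the vertex latitude is φ_max = arccos|n̂_z| ≈ 76.0°.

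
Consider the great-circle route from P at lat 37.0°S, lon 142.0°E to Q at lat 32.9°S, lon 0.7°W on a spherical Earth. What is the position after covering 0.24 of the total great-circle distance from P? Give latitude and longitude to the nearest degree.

Convert each endpoint to a unit vector on the sphere (x = cos φ cos λ, y = cos φ sin λ, z = sin φ).
The central angle between the endpoints is δ = arccos(p₁·p₂) ≈ 1.779 rad (101.9°).
Interpolate at f = 0.24 with slerp weights a = sin((1−f)δ)/sin δ ≈ 0.998, b = sin(fδ)/sin δ ≈ 0.423.
p = a·p₁ + b·p₂ ≈ (-0.273, 0.486, -0.830); φ = arcsin(p_z) ≈ -56.13°, λ = atan2(p_y, p_x) ≈ 119.28°.

≈ lat 56°S, lon 119°E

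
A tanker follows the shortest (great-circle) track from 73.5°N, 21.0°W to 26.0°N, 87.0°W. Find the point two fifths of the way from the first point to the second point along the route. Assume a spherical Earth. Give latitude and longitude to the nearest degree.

Write both endpoints as unit vectors p₁, p₂ with components (cos φ cos λ, cos φ sin λ, sin φ).
The central angle between the endpoints is δ = arccos(p₁·p₂) ≈ 1.019 rad (58.4°).
Interpolate at f = 2/5 with slerp weights a = sin((1−f)δ)/sin δ ≈ 0.674, b = sin(fδ)/sin δ ≈ 0.466.
p = a·p₁ + b·p₂ ≈ (0.201, -0.486, 0.850); φ = arcsin(p_z) ≈ 58.25°, λ = atan2(p_y, p_x) ≈ -67.59°.

≈ 58°N, 68°W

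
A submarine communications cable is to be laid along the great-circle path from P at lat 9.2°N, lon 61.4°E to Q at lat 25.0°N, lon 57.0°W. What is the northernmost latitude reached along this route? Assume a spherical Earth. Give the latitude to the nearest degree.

The great circle lies in the plane with unit normal n̂ = (p₁ × p₂)/|p₁ × p₂|.
Here n̂_z ≈ -0.843; the vertex latitude is φ_max = arccos|n̂_z| ≈ 32.6°.

≈ 33°N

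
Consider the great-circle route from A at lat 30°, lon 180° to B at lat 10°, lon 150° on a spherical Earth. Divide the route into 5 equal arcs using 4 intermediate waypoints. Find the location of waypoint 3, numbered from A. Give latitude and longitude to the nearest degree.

The haversine formula gives a central angle δ ≈ 0.600 rad (34.4°) between the endpoints.
Interpolate at f = 3/5 with slerp weights a = sin((1−f)δ)/sin δ ≈ 0.421, b = sin(fδ)/sin δ ≈ 0.624.
p = a·p₁ + b·p₂ ≈ (-0.897, 0.307, 0.319); φ = arcsin(p_z) ≈ 18.59°, λ = atan2(p_y, p_x) ≈ 161.09°.

≈ lat 19°, lon 161°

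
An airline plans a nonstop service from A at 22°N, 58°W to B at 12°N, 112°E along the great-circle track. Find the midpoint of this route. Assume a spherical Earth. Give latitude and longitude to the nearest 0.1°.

≈ 73.4°N, 44.0°E

From cos δ = sin φ₁ sin φ₂ + cos φ₁ cos φ₂ cos Δλ, the central angle is δ ≈ 2.524 rad (144.6°).
Interpolate at f = 1/2 with slerp weights a = sin((1−f)δ)/sin δ ≈ 1.645, b = sin(fδ)/sin δ ≈ 1.645.
p = a·p₁ + b·p₂ ≈ (0.205, 0.198, 0.958); φ = arcsin(p_z) ≈ 73.40°, λ = atan2(p_y, p_x) ≈ 44.00°.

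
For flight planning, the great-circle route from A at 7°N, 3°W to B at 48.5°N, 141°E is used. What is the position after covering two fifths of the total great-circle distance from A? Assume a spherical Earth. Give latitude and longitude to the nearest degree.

≈ 47°N, 25°E

From cos δ = sin φ₁ sin φ₂ + cos φ₁ cos φ₂ cos Δλ, the central angle is δ ≈ 2.027 rad (116.2°).
Interpolate at f = 2/5 with slerp weights a = sin((1−f)δ)/sin δ ≈ 1.045, b = sin(fδ)/sin δ ≈ 0.808.
p = a·p₁ + b·p₂ ≈ (0.620, 0.283, 0.732); φ = arcsin(p_z) ≈ 47.07°, λ = atan2(p_y, p_x) ≈ 24.51°.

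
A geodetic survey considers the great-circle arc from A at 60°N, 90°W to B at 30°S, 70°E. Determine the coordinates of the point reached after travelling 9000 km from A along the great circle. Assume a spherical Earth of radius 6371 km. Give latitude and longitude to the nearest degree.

Write both endpoints as unit vectors p₁, p₂ with components (cos φ cos λ, cos φ sin λ, sin φ).
The central angle between the endpoints is δ = arccos(p₁·p₂) ≈ 2.568 rad (147.1°). The total great-circle distance is δ·R ≈ 2.568 × 6371 ≈ 16360 km, so the target fraction is f = 9000/16360 ≈ 0.550.
Interpolate at f ≈ 0.550 with slerp weights a = sin((1−f)δ)/sin δ ≈ 1.686, b = sin(fδ)/sin δ ≈ 1.820.
p = a·p₁ + b·p₂ ≈ (0.539, 0.638, 0.550); φ = arcsin(p_z) ≈ 33.38°, λ = atan2(p_y, p_x) ≈ 49.81°.

≈ 33°N, 50°E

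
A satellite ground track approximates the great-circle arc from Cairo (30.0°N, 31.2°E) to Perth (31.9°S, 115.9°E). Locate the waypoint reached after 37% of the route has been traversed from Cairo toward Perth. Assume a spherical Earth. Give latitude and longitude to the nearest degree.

Convert each endpoint to a unit vector on the sphere (x = cos φ cos λ, y = cos φ sin λ, z = sin φ).
The central angle between the endpoints is δ = arccos(p₁·p₂) ≈ 1.768 rad (101.3°).
Interpolate at f = 0.37 with slerp weights a = sin((1−f)δ)/sin δ ≈ 0.915, b = sin(fδ)/sin δ ≈ 0.621.
p = a·p₁ + b·p₂ ≈ (0.448, 0.885, 0.130); φ = arcsin(p_z) ≈ 7.45°, λ = atan2(p_y, p_x) ≈ 63.15°.

≈ 7°N, 63°E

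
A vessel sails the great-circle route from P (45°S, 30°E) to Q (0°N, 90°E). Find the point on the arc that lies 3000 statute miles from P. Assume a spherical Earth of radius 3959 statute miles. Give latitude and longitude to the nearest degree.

Write both endpoints as unit vectors p₁, p₂ with components (cos φ cos λ, cos φ sin λ, sin φ).
The central angle between the endpoints is δ = arccos(p₁·p₂) ≈ 1.209 rad (69.3°). The total great-circle distance is δ·R ≈ 1.209 × 3959 ≈ 4788 mi, so the target fraction is f = 3000/4788 ≈ 0.627.
Interpolate at f ≈ 0.627 with slerp weights a = sin((1−f)δ)/sin δ ≈ 0.467, b = sin(fδ)/sin δ ≈ 0.735.
p = a·p₁ + b·p₂ ≈ (0.286, 0.900, -0.330); φ = arcsin(p_z) ≈ -19.26°, λ = atan2(p_y, p_x) ≈ 72.38°.

≈ (19°S, 72°E)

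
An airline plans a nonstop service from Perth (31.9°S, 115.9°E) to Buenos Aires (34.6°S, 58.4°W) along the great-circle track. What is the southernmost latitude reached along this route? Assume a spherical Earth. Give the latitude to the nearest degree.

The great circle lies in the plane with unit normal n̂ = (p₁ × p₂)/|p₁ × p₂|.
Here n̂_z ≈ -0.076; the vertex latitude is φ_max = arccos|n̂_z| ≈ 85.7°.

≈ 86°S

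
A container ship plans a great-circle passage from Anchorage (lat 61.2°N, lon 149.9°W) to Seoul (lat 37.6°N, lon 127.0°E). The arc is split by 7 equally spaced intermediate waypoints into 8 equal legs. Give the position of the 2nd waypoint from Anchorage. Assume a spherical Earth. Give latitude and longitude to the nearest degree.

The haversine formula gives a central angle δ ≈ 0.951 rad (54.5°) between the endpoints.
Interpolate at f = 2/8 with slerp weights a = sin((1−f)δ)/sin δ ≈ 0.804, b = sin(fδ)/sin δ ≈ 0.289.
p = a·p₁ + b·p₂ ≈ (-0.473, -0.011, 0.881); φ = arcsin(p_z) ≈ 61.76°, λ = atan2(p_y, p_x) ≈ -178.65°.

≈ lat 62°N, lon 179°W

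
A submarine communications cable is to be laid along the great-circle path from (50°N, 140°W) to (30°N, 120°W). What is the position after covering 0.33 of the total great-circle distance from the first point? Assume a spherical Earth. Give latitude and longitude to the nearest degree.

≈ (44°N, 132°W)

Convert each endpoint to a unit vector on the sphere (x = cos φ cos λ, y = cos φ sin λ, z = sin φ).
The central angle between the endpoints is δ = arccos(p₁·p₂) ≈ 0.437 rad (25.0°).
Interpolate at f = 0.33 with slerp weights a = sin((1−f)δ)/sin δ ≈ 0.682, b = sin(fδ)/sin δ ≈ 0.340.
p = a·p₁ + b·p₂ ≈ (-0.483, -0.536, 0.692); φ = arcsin(p_z) ≈ 43.80°, λ = atan2(p_y, p_x) ≈ -131.99°.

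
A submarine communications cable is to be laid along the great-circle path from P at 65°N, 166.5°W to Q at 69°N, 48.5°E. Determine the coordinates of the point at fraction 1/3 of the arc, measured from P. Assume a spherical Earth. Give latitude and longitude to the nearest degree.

Convert each endpoint to a unit vector on the sphere (x = cos φ cos λ, y = cos φ sin λ, z = sin φ).
The central angle between the endpoints is δ = arccos(p₁·p₂) ≈ 0.764 rad (43.8°).
Interpolate at f = 1/3 with slerp weights a = sin((1−f)δ)/sin δ ≈ 0.705, b = sin(fδ)/sin δ ≈ 0.364.
p = a·p₁ + b·p₂ ≈ (-0.203, 0.028, 0.979); φ = arcsin(p_z) ≈ 78.16°, λ = atan2(p_y, p_x) ≈ 172.10°.

≈ 78°N, 172°E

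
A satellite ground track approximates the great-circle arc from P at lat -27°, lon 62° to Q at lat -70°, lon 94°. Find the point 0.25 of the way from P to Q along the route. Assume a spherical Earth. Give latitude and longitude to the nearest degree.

Convert each endpoint to a unit vector on the sphere (x = cos φ cos λ, y = cos φ sin λ, z = sin φ).
The central angle between the endpoints is δ = arccos(p₁·p₂) ≈ 0.816 rad (46.8°).
Interpolate at f = 0.25 with slerp weights a = sin((1−f)δ)/sin δ ≈ 0.789, b = sin(fδ)/sin δ ≈ 0.278.
p = a·p₁ + b·p₂ ≈ (0.323, 0.715, -0.619); φ = arcsin(p_z) ≈ -38.27°, λ = atan2(p_y, p_x) ≈ 65.68°.

≈ lat -38°, lon 66°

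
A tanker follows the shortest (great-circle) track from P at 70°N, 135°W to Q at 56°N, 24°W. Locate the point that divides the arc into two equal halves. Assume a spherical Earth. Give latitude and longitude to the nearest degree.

≈ 73°N, 60°W

From cos δ = sin φ₁ sin φ₂ + cos φ₁ cos φ₂ cos Δλ, the central angle is δ ≈ 0.781 rad (44.7°).
Interpolate at f = 1/2 with slerp weights a = sin((1−f)δ)/sin δ ≈ 0.541, b = sin(fδ)/sin δ ≈ 0.541.
p = a·p₁ + b·p₂ ≈ (0.145, -0.254, 0.956); φ = arcsin(p_z) ≈ 73.00°, λ = atan2(p_y, p_x) ≈ -60.18°.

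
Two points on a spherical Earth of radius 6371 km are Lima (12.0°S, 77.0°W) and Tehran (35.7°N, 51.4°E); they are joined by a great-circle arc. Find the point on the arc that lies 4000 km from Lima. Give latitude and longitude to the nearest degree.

≈ 10°N, 48°W

Write both endpoints as unit vectors p₁, p₂ with components (cos φ cos λ, cos φ sin λ, sin φ).
The central angle between the endpoints is δ = arccos(p₁·p₂) ≈ 2.233 rad (127.9°). The total great-circle distance is δ·R ≈ 2.233 × 6371 ≈ 14225 km, so the target fraction is f = 4000/14225 ≈ 0.281.
Interpolate at f ≈ 0.281 with slerp weights a = sin((1−f)δ)/sin δ ≈ 1.267, b = sin(fδ)/sin δ ≈ 0.745.
p = a·p₁ + b·p₂ ≈ (0.656, -0.735, 0.171); φ = arcsin(p_z) ≈ 9.85°, λ = atan2(p_y, p_x) ≈ -48.25°.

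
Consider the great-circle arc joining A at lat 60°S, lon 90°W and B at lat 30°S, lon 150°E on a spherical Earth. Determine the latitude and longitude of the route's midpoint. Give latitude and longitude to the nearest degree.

≈ lat 61°S, lon 175°W

From cos δ = sin φ₁ sin φ₂ + cos φ₁ cos φ₂ cos Δλ, the central angle is δ ≈ 1.353 rad (77.5°).
Interpolate at f = 1/2 with slerp weights a = sin((1−f)δ)/sin δ ≈ 0.641, b = sin(fδ)/sin δ ≈ 0.641.
p = a·p₁ + b·p₂ ≈ (-0.481, -0.043, -0.876); φ = arcsin(p_z) ≈ -61.14°, λ = atan2(p_y, p_x) ≈ -174.90°.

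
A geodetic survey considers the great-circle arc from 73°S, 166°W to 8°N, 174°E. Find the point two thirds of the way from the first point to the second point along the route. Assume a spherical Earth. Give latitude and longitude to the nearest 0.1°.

≈ 19.2°S, 176.8°E

Write both endpoints as unit vectors p₁, p₂ with components (cos φ cos λ, cos φ sin λ, sin φ).
The central angle between the endpoints is δ = arccos(p₁·p₂) ≈ 1.431 rad (82.0°).
Interpolate at f = 2/3 with slerp weights a = sin((1−f)δ)/sin δ ≈ 0.464, b = sin(fδ)/sin δ ≈ 0.824.
p = a·p₁ + b·p₂ ≈ (-0.943, 0.052, -0.329); φ = arcsin(p_z) ≈ -19.20°, λ = atan2(p_y, p_x) ≈ 176.81°.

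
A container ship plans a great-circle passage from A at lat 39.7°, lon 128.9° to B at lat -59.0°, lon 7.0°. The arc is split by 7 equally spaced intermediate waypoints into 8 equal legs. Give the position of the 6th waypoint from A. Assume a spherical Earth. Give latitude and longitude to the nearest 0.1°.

The haversine formula gives a central angle δ ≈ 2.429 rad (139.2°) between the endpoints.
Interpolate at f = 6/8 with slerp weights a = sin((1−f)δ)/sin δ ≈ 0.873, b = sin(fδ)/sin δ ≈ 1.482.
p = a·p₁ + b·p₂ ≈ (0.336, 0.616, -0.713); φ = arcsin(p_z) ≈ -45.45°, λ = atan2(p_y, p_x) ≈ 61.41°.

≈ lat -45.5°, lon 61.4°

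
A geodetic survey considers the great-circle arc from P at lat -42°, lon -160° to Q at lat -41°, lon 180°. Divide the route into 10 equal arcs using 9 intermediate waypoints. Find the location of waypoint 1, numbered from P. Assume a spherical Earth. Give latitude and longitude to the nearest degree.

≈ lat -42°, lon -162°

Convert each endpoint to a unit vector on the sphere (x = cos φ cos λ, y = cos φ sin λ, z = sin φ).
The central angle between the endpoints is δ = arccos(p₁·p₂) ≈ 0.261 rad (15.0°).
Interpolate at f = 1/10 with slerp weights a = sin((1−f)δ)/sin δ ≈ 0.902, b = sin(fδ)/sin δ ≈ 0.101.
p = a·p₁ + b·p₂ ≈ (-0.706, -0.229, -0.670); φ = arcsin(p_z) ≈ -42.06°, λ = atan2(p_y, p_x) ≈ -162.01°.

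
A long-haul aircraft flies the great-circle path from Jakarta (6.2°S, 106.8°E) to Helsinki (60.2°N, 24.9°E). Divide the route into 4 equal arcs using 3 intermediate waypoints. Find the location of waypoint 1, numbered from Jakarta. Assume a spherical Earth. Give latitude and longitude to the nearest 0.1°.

From cos δ = sin φ₁ sin φ₂ + cos φ₁ cos φ₂ cos Δλ, the central angle is δ ≈ 1.595 rad (91.4°).
Interpolate at f = 1/4 with slerp weights a = sin((1−f)δ)/sin δ ≈ 0.931, b = sin(fδ)/sin δ ≈ 0.388.
p = a·p₁ + b·p₂ ≈ (-0.092, 0.967, 0.236); φ = arcsin(p_z) ≈ 13.68°, λ = atan2(p_y, p_x) ≈ 95.46°.

≈ (13.7°N, 95.5°E)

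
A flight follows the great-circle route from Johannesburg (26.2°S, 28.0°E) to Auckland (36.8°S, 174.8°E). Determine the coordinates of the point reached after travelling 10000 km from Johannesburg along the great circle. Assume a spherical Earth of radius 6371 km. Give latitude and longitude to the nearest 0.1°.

Convert each endpoint to a unit vector on the sphere (x = cos φ cos λ, y = cos φ sin λ, z = sin φ).
The central angle between the endpoints is δ = arccos(p₁·p₂) ≈ 1.914 rad (109.7°). The total great-circle distance is δ·R ≈ 1.914 × 6371 ≈ 12195 km, so the target fraction is f = 10000/12195 ≈ 0.820.
Interpolate at f ≈ 0.820 with slerp weights a = sin((1−f)δ)/sin δ ≈ 0.359, b = sin(fδ)/sin δ ≈ 1.062.
p = a·p₁ + b·p₂ ≈ (-0.563, 0.228, -0.795); φ = arcsin(p_z) ≈ -52.61°, λ = atan2(p_y, p_x) ≈ 157.92°.

≈ 52.6°S, 157.9°E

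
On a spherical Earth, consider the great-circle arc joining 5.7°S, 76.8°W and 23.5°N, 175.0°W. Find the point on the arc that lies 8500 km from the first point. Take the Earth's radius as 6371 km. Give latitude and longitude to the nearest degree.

≈ 21°N, 150°W

Convert each endpoint to a unit vector on the sphere (x = cos φ cos λ, y = cos φ sin λ, z = sin φ).
The central angle between the endpoints is δ = arccos(p₁·p₂) ≈ 1.741 rad (99.8°). The total great-circle distance is δ·R ≈ 1.741 × 6371 ≈ 11094 km, so the target fraction is f = 8500/11094 ≈ 0.766.
Interpolate at f ≈ 0.766 with slerp weights a = sin((1−f)δ)/sin δ ≈ 0.402, b = sin(fδ)/sin δ ≈ 0.986.
p = a·p₁ + b·p₂ ≈ (-0.810, -0.468, 0.353); φ = arcsin(p_z) ≈ 20.70°, λ = atan2(p_y, p_x) ≈ -149.97°.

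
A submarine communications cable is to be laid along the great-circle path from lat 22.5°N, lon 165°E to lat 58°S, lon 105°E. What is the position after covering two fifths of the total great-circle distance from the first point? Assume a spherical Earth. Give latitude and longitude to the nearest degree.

Convert each endpoint to a unit vector on the sphere (x = cos φ cos λ, y = cos φ sin λ, z = sin φ).
The central angle between the endpoints is δ = arccos(p₁·p₂) ≈ 1.651 rad (94.6°).
Interpolate at f = 2/5 with slerp weights a = sin((1−f)δ)/sin δ ≈ 0.839, b = sin(fδ)/sin δ ≈ 0.615.
p = a·p₁ + b·p₂ ≈ (-0.833, 0.516, -0.201); φ = arcsin(p_z) ≈ -11.58°, λ = atan2(p_y, p_x) ≈ 148.25°.

≈ lat 12°S, lon 148°E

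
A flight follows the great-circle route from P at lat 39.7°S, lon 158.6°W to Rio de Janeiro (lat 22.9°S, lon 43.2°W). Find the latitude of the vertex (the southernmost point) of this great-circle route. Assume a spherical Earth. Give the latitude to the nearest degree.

The great circle lies in the plane with unit normal n̂ = (p₁ × p₂)/|p₁ × p₂|.
Here n̂_z ≈ +0.641; the vertex latitude is φ_max = arccos|n̂_z| ≈ 50.1°.
Check via Clairaut: cos φ_max = |cos φ₁| · sin C = cos(39.7°)·sin(123.5°) ≈ 0.641, again giving ≈ 50.1°.

≈ 50°S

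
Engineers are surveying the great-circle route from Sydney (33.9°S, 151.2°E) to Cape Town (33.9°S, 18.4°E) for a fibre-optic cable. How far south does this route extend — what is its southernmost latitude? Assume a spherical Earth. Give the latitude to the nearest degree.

≈ 59°S

The great circle lies in the plane with unit normal n̂ = (p₁ × p₂)/|p₁ × p₂|.
Here n̂_z ≈ -0.512; the vertex latitude is φ_max = arccos|n̂_z| ≈ 59.2°.
Check via Clairaut: cos φ_max = |cos φ₁| · sin C = cos(33.9°)·sin(141.9°) ≈ 0.512, again giving ≈ 59.2°.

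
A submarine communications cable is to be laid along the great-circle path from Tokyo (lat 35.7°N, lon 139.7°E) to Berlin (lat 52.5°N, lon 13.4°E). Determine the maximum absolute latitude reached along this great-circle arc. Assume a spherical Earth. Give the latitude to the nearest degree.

≈ 66°N

The great circle lies in the plane with unit normal n̂ = (p₁ × p₂)/|p₁ × p₂|.
Here n̂_z ≈ -0.404; the vertex latitude is φ_max = arccos|n̂_z| ≈ 66.2°.
Check via Clairaut: cos φ_max = |cos φ₁| · sin C = cos(35.7°)·sin(29.9°) ≈ 0.404, again giving ≈ 66.2°.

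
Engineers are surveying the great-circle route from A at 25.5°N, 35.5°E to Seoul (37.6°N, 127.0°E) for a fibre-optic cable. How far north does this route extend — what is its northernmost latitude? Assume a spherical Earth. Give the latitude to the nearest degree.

≈ 43°N

The great circle lies in the plane with unit normal n̂ = (p₁ × p₂)/|p₁ × p₂|.
Here n̂_z ≈ +0.737; the vertex latitude is φ_max = arccos|n̂_z| ≈ 42.5°.
Check via Clairaut: cos φ_max = |cos φ₁| · sin C = cos(25.5°)·sin(54.8°) ≈ 0.737, again giving ≈ 42.5°.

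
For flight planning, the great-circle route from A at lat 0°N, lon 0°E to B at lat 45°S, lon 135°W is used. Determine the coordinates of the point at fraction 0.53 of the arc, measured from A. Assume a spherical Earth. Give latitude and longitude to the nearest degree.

≈ lat 47°S, lon 49°W

The haversine formula gives a central angle δ ≈ 2.094 rad (120.0°) between the endpoints.
Interpolate at f = 0.53 with slerp weights a = sin((1−f)δ)/sin δ ≈ 0.962, b = sin(fδ)/sin δ ≈ 1.034.
p = a·p₁ + b·p₂ ≈ (0.445, -0.517, -0.731); φ = arcsin(p_z) ≈ -47.00°, λ = atan2(p_y, p_x) ≈ -49.31°.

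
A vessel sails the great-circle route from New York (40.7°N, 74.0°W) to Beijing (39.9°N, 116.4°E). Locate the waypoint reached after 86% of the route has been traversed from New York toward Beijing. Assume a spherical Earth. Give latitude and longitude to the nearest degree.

≈ 54°N, 120°E

The haversine formula gives a central angle δ ≈ 1.725 rad (98.8°) between the endpoints.
Interpolate at f = 0.86 with slerp weights a = sin((1−f)δ)/sin δ ≈ 0.242, b = sin(fδ)/sin δ ≈ 1.008.
p = a·p₁ + b·p₂ ≈ (-0.293, 0.516, 0.805); φ = arcsin(p_z) ≈ 53.57°, λ = atan2(p_y, p_x) ≈ 119.60°.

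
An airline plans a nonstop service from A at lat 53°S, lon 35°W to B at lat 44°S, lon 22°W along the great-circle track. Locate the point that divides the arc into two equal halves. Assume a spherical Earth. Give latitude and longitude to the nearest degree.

The haversine formula gives a central angle δ ≈ 0.217 rad (12.4°) between the endpoints.
Interpolate at f = 1/2 with slerp weights a = sin((1−f)δ)/sin δ ≈ 0.503, b = sin(fδ)/sin δ ≈ 0.503.
p = a·p₁ + b·p₂ ≈ (0.583, -0.309, -0.751); φ = arcsin(p_z) ≈ -48.68°, λ = atan2(p_y, p_x) ≈ -27.92°.

≈ lat 49°S, lon 28°W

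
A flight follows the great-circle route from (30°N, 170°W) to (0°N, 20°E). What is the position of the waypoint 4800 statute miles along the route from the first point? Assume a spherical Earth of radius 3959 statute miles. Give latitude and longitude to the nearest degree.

≈ (70°N, 76°E)

Convert each endpoint to a unit vector on the sphere (x = cos φ cos λ, y = cos φ sin λ, z = sin φ).
The central angle between the endpoints is δ = arccos(p₁·p₂) ≈ 2.592 rad (148.5°). The total great-circle distance is δ·R ≈ 2.592 × 3959 ≈ 10263 mi, so the target fraction is f = 4800/10263 ≈ 0.468.
Interpolate at f ≈ 0.468 with slerp weights a = sin((1−f)δ)/sin δ ≈ 1.880, b = sin(fδ)/sin δ ≈ 1.794.
p = a·p₁ + b·p₂ ≈ (0.082, 0.331, 0.940); φ = arcsin(p_z) ≈ 70.09°, λ = atan2(p_y, p_x) ≈ 76.13°.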